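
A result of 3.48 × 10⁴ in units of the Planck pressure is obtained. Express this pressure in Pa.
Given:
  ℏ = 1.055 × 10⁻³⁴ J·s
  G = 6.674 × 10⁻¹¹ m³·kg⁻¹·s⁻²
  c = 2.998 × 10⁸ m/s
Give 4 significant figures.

One Planck pressure: p_P = c⁷/(ℏG²) = 4.632 × 10¹¹³ Pa.
3.48 × 10⁴ × 4.632 × 10¹¹³ Pa = 1.612 × 10¹¹⁸ Pa

1.612 × 10¹¹⁸ Pa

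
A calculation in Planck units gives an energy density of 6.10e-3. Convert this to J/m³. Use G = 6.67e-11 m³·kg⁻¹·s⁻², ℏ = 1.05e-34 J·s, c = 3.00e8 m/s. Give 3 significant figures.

2.86e111 J/m³

One Planck energy density: u_P = c⁷/(ℏG²) = 4.68e113 J/m³.
6.10e-3 × 4.68e113 J/m³ = 2.86e111 J/m³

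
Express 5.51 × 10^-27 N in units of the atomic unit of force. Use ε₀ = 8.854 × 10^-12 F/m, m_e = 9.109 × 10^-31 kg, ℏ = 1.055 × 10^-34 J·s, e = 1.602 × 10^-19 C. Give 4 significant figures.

atomic unit of force: F_au = E_h/a₀ = m_e²e⁶/((4πε₀)³ℏ⁴) = 8.220 × 10^-8 N.
5.51 × 10^-27 / 8.220 × 10^-8 = 6.703 × 10^-20

6.703 × 10^-20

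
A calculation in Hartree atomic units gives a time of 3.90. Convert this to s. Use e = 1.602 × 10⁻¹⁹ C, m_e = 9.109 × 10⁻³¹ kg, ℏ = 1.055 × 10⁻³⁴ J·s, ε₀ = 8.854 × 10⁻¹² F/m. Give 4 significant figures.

One atomic unit of time: τ_au = (4πε₀)²ℏ³/(m_e e⁴) = 2.423 × 10⁻¹⁷ s.
3.90 × 2.423 × 10⁻¹⁷ s = 9.449 × 10⁻¹⁷ s

9.449 × 10⁻¹⁷ s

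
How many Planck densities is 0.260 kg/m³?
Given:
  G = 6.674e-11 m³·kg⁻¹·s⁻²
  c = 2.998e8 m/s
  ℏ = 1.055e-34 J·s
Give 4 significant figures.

Planck density: ρ_P = c⁵/(ℏG²) = 5.154e96 kg/m³.
0.260 / 5.154e96 = 5.045e-98

5.045e-98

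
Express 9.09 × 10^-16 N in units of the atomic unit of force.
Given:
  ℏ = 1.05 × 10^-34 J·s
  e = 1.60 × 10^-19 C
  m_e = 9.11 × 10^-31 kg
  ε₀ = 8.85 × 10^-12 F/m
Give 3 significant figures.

1.09 × 10^-8

atomic unit of force: F_au = E_h/a₀ = m_e²e⁶/((4πε₀)³ℏ⁴) = 8.33 × 10^-8 N.
9.09 × 10^-16 / 8.33 × 10^-8 = 1.09 × 10^-8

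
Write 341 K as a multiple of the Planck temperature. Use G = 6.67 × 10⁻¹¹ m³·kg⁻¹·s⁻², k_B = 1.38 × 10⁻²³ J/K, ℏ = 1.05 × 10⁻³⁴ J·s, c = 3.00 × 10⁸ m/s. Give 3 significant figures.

Planck temperature: T_P = √(ℏc⁵/G) / k_B = 1.42 × 10³² K.
341 / 1.42 × 10³² = 2.41 × 10⁻³⁰

2.41 × 10⁻³⁰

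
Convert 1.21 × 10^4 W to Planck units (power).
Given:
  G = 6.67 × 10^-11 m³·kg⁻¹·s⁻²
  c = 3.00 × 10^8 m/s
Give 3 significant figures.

3.32 × 10^-49

Planck power: P_P = c⁵/G = 3.64 × 10^52 W.
1.21 × 10^4 / 3.64 × 10^52 = 3.32 × 10^-49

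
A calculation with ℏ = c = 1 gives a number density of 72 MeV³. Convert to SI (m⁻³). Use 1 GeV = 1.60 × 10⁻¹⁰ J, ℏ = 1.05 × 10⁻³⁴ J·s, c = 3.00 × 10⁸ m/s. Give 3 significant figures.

Number density is [L]⁻³ = [E]³/(ℏc)³.
1 GeV³ → 1/(ℏc)³ × (1 GeV in J)³ = 1.31 × 10⁴⁷ m⁻³.
Convert the energy scale: 72 MeV³ = 7.20 × 10⁻⁸ GeV³.
Result: 7.20 × 10⁻⁸ × 1.31 × 10⁴⁷ = 9.44 × 10³⁹ m⁻³.

9.44 × 10³⁹ m⁻³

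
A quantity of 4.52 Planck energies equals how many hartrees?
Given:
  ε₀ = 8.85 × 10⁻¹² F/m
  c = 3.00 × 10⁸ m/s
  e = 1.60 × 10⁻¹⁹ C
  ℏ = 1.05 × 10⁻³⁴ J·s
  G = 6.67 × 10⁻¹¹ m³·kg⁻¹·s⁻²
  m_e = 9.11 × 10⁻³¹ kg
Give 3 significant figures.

Planck energy: E_P = √(ℏc⁵/G) = 1.96 × 10⁹ J
hartree: E_h = m_e e⁴/(4πε₀ℏ)² = 4.38 × 10⁻¹⁸ J
4.52 × 1.96 × 10⁹ / 4.38 × 10⁻¹⁸ = 2.02 × 10²⁷

2.02 × 10²⁷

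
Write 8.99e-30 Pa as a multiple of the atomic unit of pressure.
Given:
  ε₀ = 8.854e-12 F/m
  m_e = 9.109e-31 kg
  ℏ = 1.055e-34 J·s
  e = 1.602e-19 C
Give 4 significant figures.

3.069e-43

atomic unit of pressure: P_au = E_h/a₀³ = m_e⁴e¹⁰/((4πε₀)⁵ℏ⁸) = 2.929e13 Pa.
8.99e-30 / 2.929e13 = 3.069e-43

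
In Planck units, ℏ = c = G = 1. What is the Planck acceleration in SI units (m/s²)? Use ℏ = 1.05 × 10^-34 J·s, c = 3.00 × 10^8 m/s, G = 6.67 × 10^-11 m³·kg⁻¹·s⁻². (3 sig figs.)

From ℏ = c = G = 1 the acceleration scale is a_P = √(c⁷/(ℏG)).
  = √(3.12 × 10^103)
  = 5.59 × 10^51 m/s²

5.59 × 10^51 m/s²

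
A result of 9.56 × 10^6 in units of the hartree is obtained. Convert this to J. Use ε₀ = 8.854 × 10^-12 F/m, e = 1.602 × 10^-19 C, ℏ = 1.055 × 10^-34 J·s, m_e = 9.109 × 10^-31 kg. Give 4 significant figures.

4.163 × 10^-11 J

One hartree: E_h = m_e e⁴/(4πε₀ℏ)² = 4.354 × 10^-18 J.
9.56 × 10^6 × 4.354 × 10^-18 J = 4.163 × 10^-11 J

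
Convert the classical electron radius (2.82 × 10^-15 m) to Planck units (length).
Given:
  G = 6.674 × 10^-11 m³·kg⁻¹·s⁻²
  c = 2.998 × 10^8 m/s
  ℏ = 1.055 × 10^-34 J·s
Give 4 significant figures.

1.745 × 10^20

Planck length: ℓ_P = √(ℏG/c³) = 1.616 × 10^-35 m.
2.82 × 10^-15 / 1.616 × 10^-35 = 1.745 × 10^20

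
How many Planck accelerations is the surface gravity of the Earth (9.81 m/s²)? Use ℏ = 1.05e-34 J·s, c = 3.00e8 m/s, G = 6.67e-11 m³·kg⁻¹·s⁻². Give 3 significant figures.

Planck acceleration: a_P = √(c⁷/(ℏG)) = 5.59e51 m/s².
9.81 / 5.59e51 = 1.76e-51

1.76e-51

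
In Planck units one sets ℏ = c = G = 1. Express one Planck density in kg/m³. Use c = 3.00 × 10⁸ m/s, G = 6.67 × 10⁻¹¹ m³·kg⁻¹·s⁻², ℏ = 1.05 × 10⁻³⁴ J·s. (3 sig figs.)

5.20 × 10⁹⁶ kg/m³

ρ_P = c⁵/(ℏG²)
  = 2.43 × 10⁴² / 4.67 × 10⁻⁵⁵
  = 5.20 × 10⁹⁶ kg/m³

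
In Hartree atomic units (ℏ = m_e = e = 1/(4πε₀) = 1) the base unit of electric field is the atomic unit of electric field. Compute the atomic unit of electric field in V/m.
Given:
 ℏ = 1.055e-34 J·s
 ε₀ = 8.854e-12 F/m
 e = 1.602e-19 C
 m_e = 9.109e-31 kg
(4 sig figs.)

5.131e11 V/m

E_au = E_h/(e a₀) = m_e²e⁵/((4πε₀)³ℏ⁴)
E_h = 4.354e-18 J
a₀ = 5.297e-11 m
E_h/(e·a₀) = 5.131e11 V/m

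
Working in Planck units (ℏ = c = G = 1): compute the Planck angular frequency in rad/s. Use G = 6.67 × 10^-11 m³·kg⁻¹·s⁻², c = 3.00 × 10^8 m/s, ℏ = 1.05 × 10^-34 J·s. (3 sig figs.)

Dimensional analysis gives ω_P = √(c⁵/(ℏG)).
  = √(3.47 × 10^86)
  = 1.86 × 10^43 rad/s

1.86 × 10^43 rad/s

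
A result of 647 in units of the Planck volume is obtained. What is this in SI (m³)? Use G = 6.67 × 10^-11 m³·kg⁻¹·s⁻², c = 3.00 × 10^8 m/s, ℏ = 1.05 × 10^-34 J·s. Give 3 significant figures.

One Planck volume: V_P = (ℏG/c³)^(3/2) = 4.18 × 10^-105 m³.
647 × 4.18 × 10^-105 m³ = 2.70 × 10^-102 m³

2.70 × 10^-102 m³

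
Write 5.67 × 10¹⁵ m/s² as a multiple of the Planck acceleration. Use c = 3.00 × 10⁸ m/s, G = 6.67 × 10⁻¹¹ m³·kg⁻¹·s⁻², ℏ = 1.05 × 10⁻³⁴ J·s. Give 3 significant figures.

1.01 × 10⁻³⁶

Planck acceleration: a_P = √(c⁷/(ℏG)) = 5.59 × 10⁵¹ m/s².
5.67 × 10¹⁵ / 5.59 × 10⁵¹ = 1.01 × 10⁻³⁶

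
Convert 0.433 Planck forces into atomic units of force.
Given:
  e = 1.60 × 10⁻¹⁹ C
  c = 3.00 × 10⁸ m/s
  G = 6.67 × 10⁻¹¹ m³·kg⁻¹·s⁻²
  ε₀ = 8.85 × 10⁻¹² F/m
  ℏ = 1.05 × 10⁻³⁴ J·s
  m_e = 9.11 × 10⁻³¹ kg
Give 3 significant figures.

6.31 × 10⁵⁰

Planck force: F_P = c⁴/G = 1.21 × 10⁴⁴ N
atomic unit of force: F_au = E_h/a₀ = m_e²e⁶/((4πε₀)³ℏ⁴) = 8.33 × 10⁻⁸ N
0.433 × 1.21 × 10⁴⁴ / 8.33 × 10⁻⁸ = 6.31 × 10⁵⁰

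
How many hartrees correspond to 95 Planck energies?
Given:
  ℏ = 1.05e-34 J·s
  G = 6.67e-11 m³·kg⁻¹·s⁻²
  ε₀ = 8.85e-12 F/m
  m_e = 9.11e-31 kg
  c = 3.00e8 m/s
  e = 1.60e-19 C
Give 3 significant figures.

Planck energy: E_P = √(ℏc⁵/G) = 1.96e9 J
hartree: E_h = m_e e⁴/(4πε₀ℏ)² = 4.38e-18 J
95 × 1.96e9 / 4.38e-18 = 4.24e28

4.24e28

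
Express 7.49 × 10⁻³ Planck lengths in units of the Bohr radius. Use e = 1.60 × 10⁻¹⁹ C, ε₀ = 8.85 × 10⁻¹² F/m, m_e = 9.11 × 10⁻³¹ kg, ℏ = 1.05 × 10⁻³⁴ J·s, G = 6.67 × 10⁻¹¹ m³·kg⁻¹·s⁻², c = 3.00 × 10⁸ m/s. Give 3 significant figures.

2.29 × 10⁻²⁷

Planck length: ℓ_P = √(ℏG/c³) = 1.61 × 10⁻³⁵ m
Bohr radius: a₀ = 4πε₀ℏ²/(m_e e²) = 5.26 × 10⁻¹¹ m
7.49 × 10⁻³ × 1.61 × 10⁻³⁵ / 5.26 × 10⁻¹¹ = 2.29 × 10⁻²⁷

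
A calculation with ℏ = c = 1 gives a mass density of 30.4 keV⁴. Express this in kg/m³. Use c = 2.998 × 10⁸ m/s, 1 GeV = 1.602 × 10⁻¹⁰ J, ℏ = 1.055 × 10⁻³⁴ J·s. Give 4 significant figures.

Mass density is [E]/(c²[L]³) = [E]⁴/(ℏ³c⁵).
1 GeV⁴ → 1/(ℏ³c⁵) × (1 GeV in J)⁴ = 2.316 × 10²⁰ kg/m³.
Convert the energy scale: 30.4 keV⁴ = 3.04 × 10⁻²³ GeV⁴.
Result: 3.04 × 10⁻²³ × 2.316 × 10²⁰ = 7.041 × 10⁻³ kg/m³.

7.041 × 10⁻³ kg/m³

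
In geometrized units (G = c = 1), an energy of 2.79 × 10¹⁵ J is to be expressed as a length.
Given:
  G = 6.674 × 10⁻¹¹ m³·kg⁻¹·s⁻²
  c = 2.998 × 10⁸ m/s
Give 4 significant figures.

2.305 × 10⁻²⁹ m

Energy → length via G/c⁴.
2.79 × 10¹⁵ J × (G/c⁴) = 2.305 × 10⁻²⁹ m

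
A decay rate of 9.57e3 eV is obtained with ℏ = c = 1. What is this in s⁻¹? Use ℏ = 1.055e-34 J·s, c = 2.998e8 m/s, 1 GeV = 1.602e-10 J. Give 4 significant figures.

A rate is [E]/ℏ; divide by ℏ.
1 GeV → 1/ℏ × (1 GeV in J) = 1.518e24 s⁻¹.
Convert the energy scale: 9.57e3 eV = 9.57e-6 GeV.
Result: 9.57e-6 × 1.518e24 = 1.453e19 s⁻¹.

1.453e19 s⁻¹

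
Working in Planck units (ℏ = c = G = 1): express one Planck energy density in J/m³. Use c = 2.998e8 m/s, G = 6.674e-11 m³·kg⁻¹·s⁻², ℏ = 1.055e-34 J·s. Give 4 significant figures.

4.632e113 J/m³

Dimensional analysis gives u_P = c⁷/(ℏG²).
  = 2.177e59 / 4.699e-55
  = 4.632e113 J/m³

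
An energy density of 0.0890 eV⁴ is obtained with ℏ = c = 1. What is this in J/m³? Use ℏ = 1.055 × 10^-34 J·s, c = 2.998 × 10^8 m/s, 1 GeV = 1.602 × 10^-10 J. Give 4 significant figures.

1.853 J/m³

[E]/[L]³ = [E]⁴/(ℏc)³; restore (ℏc)⁻³.
1 GeV⁴ → 1/(ℏc)³ × (1 GeV in J)⁴ = 2.082 × 10^37 J/m³.
Convert the energy scale: 0.0890 eV⁴ = 8.90 × 10^-38 GeV⁴.
Result: 8.90 × 10^-38 × 2.082 × 10^37 = 1.853 J/m³.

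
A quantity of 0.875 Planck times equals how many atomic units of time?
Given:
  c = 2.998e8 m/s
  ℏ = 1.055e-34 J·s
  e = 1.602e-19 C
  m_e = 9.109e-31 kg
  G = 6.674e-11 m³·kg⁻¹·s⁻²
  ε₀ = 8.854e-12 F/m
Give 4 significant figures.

Planck time: t_P = √(ℏG/c⁵) = 5.392e-44 s
atomic unit of time: τ_au = (4πε₀)²ℏ³/(m_e e⁴) = 2.423e-17 s
0.875 × 5.392e-44 / 2.423e-17 = 1.947e-27

1.947e-27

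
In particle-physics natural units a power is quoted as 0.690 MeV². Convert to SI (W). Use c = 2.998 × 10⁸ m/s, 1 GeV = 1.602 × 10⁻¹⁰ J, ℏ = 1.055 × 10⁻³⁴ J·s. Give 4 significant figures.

Power is [E]/[T] = [E]²/ℏ.
1 GeV² → 1/ℏ × (1 GeV in J)² = 2.433 × 10¹⁴ W.
Convert the energy scale: 0.690 MeV² = 6.90 × 10⁻⁷ GeV².
Result: 6.90 × 10⁻⁷ × 2.433 × 10¹⁴ = 1.679 × 10⁸ W.

1.679 × 10⁸ W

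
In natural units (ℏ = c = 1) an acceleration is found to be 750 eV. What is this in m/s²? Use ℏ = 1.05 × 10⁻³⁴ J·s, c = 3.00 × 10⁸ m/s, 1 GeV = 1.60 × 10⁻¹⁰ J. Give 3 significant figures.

Acceleration is [L]/[T]² = c·[E]/ℏ.
1 GeV → c/ℏ × (1 GeV in J) = 4.57 × 10³² m/s².
Convert the energy scale: 750 eV = 7.50 × 10⁻⁷ GeV.
Result: 7.50 × 10⁻⁷ × 4.57 × 10³² = 3.43 × 10²⁶ m/s².

3.43 × 10²⁶ m/s²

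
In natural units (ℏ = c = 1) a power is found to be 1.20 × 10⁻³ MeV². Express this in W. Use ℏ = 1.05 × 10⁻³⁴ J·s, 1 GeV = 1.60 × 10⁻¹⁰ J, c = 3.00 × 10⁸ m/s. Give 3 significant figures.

2.93 × 10⁵ W

Power is [E]/[T] = [E]²/ℏ.
1 GeV² → 1/ℏ × (1 GeV in J)² = 2.44 × 10¹⁴ W.
Convert the energy scale: 1.20 × 10⁻³ MeV² = 1.20 × 10⁻⁹ GeV².
Result: 1.20 × 10⁻⁹ × 2.44 × 10¹⁴ = 2.93 × 10⁵ W.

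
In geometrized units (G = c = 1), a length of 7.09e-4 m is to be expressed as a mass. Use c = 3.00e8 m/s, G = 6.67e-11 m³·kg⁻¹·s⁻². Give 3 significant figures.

9.57e23 kg

Length → mass via c²/G.
7.09e-4 m × (c²/G) = 9.57e23 kg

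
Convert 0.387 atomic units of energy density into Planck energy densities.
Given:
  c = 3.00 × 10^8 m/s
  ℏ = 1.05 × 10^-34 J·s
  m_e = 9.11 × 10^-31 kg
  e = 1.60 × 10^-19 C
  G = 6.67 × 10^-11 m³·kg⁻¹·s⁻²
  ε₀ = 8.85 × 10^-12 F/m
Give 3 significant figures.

2.49 × 10^-101

atomic unit of energy density: u_au = E_h/a₀³ = m_e⁴e¹⁰/((4πε₀)⁵ℏ⁸) = 3.01 × 10^13 J/m³
Planck energy density: u_P = c⁷/(ℏG²) = 4.68 × 10^113 J/m³
0.387 × 3.01 × 10^13 / 4.68 × 10^113 = 2.49 × 10^-101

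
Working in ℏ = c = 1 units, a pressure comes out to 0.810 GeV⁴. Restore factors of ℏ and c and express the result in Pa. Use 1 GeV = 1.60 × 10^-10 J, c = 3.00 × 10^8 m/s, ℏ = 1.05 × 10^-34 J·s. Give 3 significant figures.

1.70 × 10^37 Pa

Pressure is [E]/[L]³ = [E]⁴/(ℏc)³.
1 GeV⁴ → 1/(ℏc)³ × (1 GeV in J)⁴ = 2.10 × 10^37 Pa.
Result: 0.810 × 2.10 × 10^37 = 1.70 × 10^37 Pa.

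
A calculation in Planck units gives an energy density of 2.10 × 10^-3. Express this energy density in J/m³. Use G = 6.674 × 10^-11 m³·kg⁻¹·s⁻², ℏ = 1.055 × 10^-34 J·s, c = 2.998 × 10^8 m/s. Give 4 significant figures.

One Planck energy density: u_P = c⁷/(ℏG²) = 4.632 × 10^113 J/m³.
2.10 × 10^-3 × 4.632 × 10^113 J/m³ = 9.728 × 10^110 J/m³

9.728 × 10^110 J/m³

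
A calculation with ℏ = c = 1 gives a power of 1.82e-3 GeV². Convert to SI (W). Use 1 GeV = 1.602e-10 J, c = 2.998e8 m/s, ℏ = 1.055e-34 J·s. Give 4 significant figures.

Power is [E]/[T] = [E]²/ℏ.
1 GeV² → 1/ℏ × (1 GeV in J)² = 2.433e14 W.
Result: 1.82e-3 × 2.433e14 = 4.427e11 W.

4.427e11 W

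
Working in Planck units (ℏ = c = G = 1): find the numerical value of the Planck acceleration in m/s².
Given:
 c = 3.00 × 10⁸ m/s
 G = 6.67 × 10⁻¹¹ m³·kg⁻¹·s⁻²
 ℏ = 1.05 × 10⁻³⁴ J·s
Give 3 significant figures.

5.59 × 10⁵¹ m/s²

From ℏ = c = G = 1 the acceleration scale is a_P = √(c⁷/(ℏG)).
  = √(3.12 × 10¹⁰³)
  = 5.59 × 10⁵¹ m/s²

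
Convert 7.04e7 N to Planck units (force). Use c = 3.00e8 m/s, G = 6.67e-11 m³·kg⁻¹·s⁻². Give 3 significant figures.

5.80e-37

Planck force: F_P = c⁴/G = 1.21e44 N.
7.04e7 / 1.21e44 = 5.80e-37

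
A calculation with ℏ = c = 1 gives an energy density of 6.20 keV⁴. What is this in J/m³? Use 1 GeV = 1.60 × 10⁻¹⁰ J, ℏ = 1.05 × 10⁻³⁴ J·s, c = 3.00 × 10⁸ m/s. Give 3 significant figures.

1.30 × 10¹⁴ J/m³

[E]/[L]³ = [E]⁴/(ℏc)³; restore (ℏc)⁻³.
1 GeV⁴ → 1/(ℏc)³ × (1 GeV in J)⁴ = 2.10 × 10³⁷ J/m³.
Convert the energy scale: 6.20 keV⁴ = 6.20 × 10⁻²⁴ GeV⁴.
Result: 6.20 × 10⁻²⁴ × 2.10 × 10³⁷ = 1.30 × 10¹⁴ J/m³.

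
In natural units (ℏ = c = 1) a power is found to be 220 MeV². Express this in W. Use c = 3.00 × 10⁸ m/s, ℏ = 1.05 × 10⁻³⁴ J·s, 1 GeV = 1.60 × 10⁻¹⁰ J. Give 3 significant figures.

5.36 × 10¹⁰ W

Power is [E]/[T] = [E]²/ℏ.
1 GeV² → 1/ℏ × (1 GeV in J)² = 2.44 × 10¹⁴ W.
Convert the energy scale: 220 MeV² = 2.20 × 10⁻⁴ GeV².
Result: 2.20 × 10⁻⁴ × 2.44 × 10¹⁴ = 5.36 × 10¹⁰ W.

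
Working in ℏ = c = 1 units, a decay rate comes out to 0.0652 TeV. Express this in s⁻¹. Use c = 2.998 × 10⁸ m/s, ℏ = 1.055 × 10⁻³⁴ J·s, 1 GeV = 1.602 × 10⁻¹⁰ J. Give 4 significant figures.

9.901 × 10²⁵ s⁻¹

A rate is [E]/ℏ; divide by ℏ.
1 GeV → 1/ℏ × (1 GeV in J) = 1.518 × 10²⁴ s⁻¹.
Convert the energy scale: 0.0652 TeV = 65.2 GeV.
Result: 65.2 × 1.518 × 10²⁴ = 9.901 × 10²⁵ s⁻¹.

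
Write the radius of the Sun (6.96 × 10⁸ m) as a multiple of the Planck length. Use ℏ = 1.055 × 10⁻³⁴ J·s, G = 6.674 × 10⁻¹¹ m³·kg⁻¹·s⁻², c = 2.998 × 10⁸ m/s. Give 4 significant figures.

Planck length: ℓ_P = √(ℏG/c³) = 1.616 × 10⁻³⁵ m.
6.96 × 10⁸ / 1.616 × 10⁻³⁵ = 4.306 × 10⁴³

4.306 × 10⁴³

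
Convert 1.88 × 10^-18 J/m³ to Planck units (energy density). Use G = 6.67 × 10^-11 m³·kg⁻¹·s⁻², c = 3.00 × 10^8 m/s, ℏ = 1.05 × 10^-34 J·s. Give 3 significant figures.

4.02 × 10^-132

Planck energy density: u_P = c⁷/(ℏG²) = 4.68 × 10^113 J/m³.
1.88 × 10^-18 / 4.68 × 10^113 = 4.02 × 10^-132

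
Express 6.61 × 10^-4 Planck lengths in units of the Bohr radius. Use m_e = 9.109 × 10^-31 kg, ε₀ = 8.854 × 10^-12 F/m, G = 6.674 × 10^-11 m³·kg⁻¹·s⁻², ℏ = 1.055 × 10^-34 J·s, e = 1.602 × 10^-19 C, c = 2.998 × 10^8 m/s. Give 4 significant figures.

2.017 × 10^-28

Planck length: ℓ_P = √(ℏG/c³) = 1.616 × 10^-35 m
Bohr radius: a₀ = 4πε₀ℏ²/(m_e e²) = 5.297 × 10^-11 m
6.61 × 10^-4 × 1.616 × 10^-35 / 5.297 × 10^-11 = 2.017 × 10^-28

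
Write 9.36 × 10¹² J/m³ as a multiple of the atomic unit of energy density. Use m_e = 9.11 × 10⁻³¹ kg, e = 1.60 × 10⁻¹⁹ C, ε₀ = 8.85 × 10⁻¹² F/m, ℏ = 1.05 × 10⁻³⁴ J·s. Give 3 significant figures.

0.311

atomic unit of energy density: u_au = E_h/a₀³ = m_e⁴e¹⁰/((4πε₀)⁵ℏ⁸) = 3.01 × 10¹³ J/m³.
9.36 × 10¹² / 3.01 × 10¹³ = 0.311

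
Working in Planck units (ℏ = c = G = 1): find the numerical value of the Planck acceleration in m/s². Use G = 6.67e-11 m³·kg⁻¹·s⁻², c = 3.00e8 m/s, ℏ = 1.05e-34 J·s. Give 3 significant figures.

5.59e51 m/s²

From ℏ = c = G = 1 the acceleration scale is a_P = √(c⁷/(ℏG)).
  = √(3.12e103)
  = 5.59e51 m/s²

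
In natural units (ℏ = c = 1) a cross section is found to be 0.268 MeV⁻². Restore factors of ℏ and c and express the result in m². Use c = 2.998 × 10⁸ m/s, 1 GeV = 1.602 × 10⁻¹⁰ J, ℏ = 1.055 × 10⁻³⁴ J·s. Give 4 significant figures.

Area is [L]² = [E]⁻²·(ℏc)²; restore (ℏc)².
1 GeV⁻² → (ℏc)² × (1 GeV in J)⁻² = 3.898 × 10⁻³² m².
Convert the energy scale: 0.268 MeV⁻² = 2.68 × 10⁵ GeV⁻².
Result: 2.68 × 10⁵ × 3.898 × 10⁻³² = 1.045 × 10⁻²⁶ m².

1.045 × 10⁻²⁶ m²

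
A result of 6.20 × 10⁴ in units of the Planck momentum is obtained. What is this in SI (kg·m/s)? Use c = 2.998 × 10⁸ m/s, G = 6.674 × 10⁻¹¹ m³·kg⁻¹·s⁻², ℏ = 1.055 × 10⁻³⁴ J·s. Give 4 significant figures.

One Planck momentum: p_P = √(ℏc³/G) = 6.527 kg·m/s.
6.20 × 10⁴ × 6.527 kg·m/s = 4.046 × 10⁵ kg·m/s

4.046 × 10⁵ kg·m/s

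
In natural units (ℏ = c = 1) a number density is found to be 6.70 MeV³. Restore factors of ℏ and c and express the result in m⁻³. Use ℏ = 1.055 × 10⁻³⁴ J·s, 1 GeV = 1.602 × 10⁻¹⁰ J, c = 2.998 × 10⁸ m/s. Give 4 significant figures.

8.706 × 10³⁸ m⁻³

Number density is [L]⁻³ = [E]³/(ℏc)³.
1 GeV³ → 1/(ℏc)³ × (1 GeV in J)³ = 1.299 × 10⁴⁷ m⁻³.
Convert the energy scale: 6.70 MeV³ = 6.70 × 10⁻⁹ GeV³.
Result: 6.70 × 10⁻⁹ × 1.299 × 10⁴⁷ = 8.706 × 10³⁸ m⁻³.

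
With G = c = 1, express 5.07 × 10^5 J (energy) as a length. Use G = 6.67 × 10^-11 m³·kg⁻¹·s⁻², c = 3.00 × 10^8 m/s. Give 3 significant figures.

Energy → length via G/c⁴.
5.07 × 10^5 J × (G/c⁴) = 4.17 × 10^-39 m

4.17 × 10^-39 m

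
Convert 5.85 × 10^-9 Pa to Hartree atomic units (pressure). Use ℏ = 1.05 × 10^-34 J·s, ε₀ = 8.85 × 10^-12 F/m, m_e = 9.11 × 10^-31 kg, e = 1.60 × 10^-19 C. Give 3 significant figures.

atomic unit of pressure: P_au = E_h/a₀³ = m_e⁴e¹⁰/((4πε₀)⁵ℏ⁸) = 3.01 × 10^13 Pa.
5.85 × 10^-9 / 3.01 × 10^13 = 1.94 × 10^-22

1.94 × 10^-22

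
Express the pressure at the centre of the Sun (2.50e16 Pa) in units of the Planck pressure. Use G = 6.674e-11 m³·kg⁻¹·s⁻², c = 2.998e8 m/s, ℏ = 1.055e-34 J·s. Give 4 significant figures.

Planck pressure: p_P = c⁷/(ℏG²) = 4.632e113 Pa.
2.50e16 / 4.632e113 = 5.397e-98

5.397e-98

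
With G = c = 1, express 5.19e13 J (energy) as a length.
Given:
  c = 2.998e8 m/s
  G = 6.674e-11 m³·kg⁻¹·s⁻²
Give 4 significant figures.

4.288e-31 m

Energy → length via G/c⁴.
5.19e13 J × (G/c⁴) = 4.288e-31 m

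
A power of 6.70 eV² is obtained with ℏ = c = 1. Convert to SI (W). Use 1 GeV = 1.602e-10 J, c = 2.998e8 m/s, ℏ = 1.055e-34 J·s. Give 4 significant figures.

1.630e-3 W

Power is [E]/[T] = [E]²/ℏ.
1 GeV² → 1/ℏ × (1 GeV in J)² = 2.433e14 W.
Convert the energy scale: 6.70 eV² = 6.70e-18 GeV².
Result: 6.70e-18 × 2.433e14 = 1.630e-3 W.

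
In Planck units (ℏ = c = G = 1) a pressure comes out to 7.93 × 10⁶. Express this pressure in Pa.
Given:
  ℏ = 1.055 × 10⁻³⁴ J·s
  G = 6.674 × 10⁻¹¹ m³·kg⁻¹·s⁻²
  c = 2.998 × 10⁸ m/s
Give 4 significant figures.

3.673 × 10¹²⁰ Pa

One Planck pressure: p_P = c⁷/(ℏG²) = 4.632 × 10¹¹³ Pa.
7.93 × 10⁶ × 4.632 × 10¹¹³ Pa = 3.673 × 10¹²⁰ Pa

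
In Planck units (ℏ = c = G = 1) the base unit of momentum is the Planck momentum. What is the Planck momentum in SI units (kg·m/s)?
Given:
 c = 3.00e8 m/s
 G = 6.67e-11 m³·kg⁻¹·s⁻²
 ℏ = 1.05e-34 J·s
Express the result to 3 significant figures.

p_P = √(ℏc³/G)
  = √(42.5)
  = 6.52 kg·m/s

6.52 kg·m/s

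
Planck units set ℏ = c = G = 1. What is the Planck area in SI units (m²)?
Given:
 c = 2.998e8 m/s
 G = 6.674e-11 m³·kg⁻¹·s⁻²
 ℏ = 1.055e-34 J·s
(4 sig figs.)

2.613e-70 m²

Dimensional analysis gives A_P = ℏG/c³.
  = 7.041e-45 / 2.695e25
  = 2.613e-70 m²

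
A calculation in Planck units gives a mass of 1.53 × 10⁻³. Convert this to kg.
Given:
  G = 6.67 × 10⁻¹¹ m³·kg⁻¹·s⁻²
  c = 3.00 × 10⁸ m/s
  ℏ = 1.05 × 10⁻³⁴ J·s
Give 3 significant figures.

One Planck mass: m_P = √(ℏc/G) = 2.17 × 10⁻⁸ kg.
1.53 × 10⁻³ × 2.17 × 10⁻⁸ kg = 3.32 × 10⁻¹¹ kg

3.32 × 10⁻¹¹ kg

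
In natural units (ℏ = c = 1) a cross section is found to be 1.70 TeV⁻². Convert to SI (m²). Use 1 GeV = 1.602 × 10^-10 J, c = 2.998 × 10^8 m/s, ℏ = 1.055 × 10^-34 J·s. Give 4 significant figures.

Area is [L]² = [E]⁻²·(ℏc)²; restore (ℏc)².
1 GeV⁻² → (ℏc)² × (1 GeV in J)⁻² = 3.898 × 10^-32 m².
Convert the energy scale: 1.70 TeV⁻² = 1.70 × 10^-6 GeV⁻².
Result: 1.70 × 10^-6 × 3.898 × 10^-32 = 6.627 × 10^-38 m².

6.627 × 10^-38 m²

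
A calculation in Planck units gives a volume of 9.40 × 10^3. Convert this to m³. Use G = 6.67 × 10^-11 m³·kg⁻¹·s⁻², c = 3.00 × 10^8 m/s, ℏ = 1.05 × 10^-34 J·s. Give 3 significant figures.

One Planck volume: V_P = (ℏG/c³)^(3/2) = 4.18 × 10^-105 m³.
9.40 × 10^3 × 4.18 × 10^-105 m³ = 3.93 × 10^-101 m³

3.93 × 10^-101 m³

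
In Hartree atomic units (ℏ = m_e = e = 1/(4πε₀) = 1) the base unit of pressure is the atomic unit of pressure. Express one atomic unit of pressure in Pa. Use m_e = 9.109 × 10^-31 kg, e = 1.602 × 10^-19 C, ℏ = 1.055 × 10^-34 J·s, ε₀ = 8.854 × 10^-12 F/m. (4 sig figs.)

2.929 × 10^13 Pa

P_au = E_h/a₀³ = m_e⁴e¹⁰/((4πε₀)⁵ℏ⁸)
E_h = 4.354 × 10^-18 J
a₀ = 5.297 × 10^-11 m
E_h/a₀³ = 2.929 × 10^13 Pa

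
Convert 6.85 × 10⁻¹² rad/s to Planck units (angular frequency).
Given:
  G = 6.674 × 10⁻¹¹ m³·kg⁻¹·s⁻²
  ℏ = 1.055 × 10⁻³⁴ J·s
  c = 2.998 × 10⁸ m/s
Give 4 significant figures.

Planck angular frequency: ω_P = √(c⁵/(ℏG)) = 1.855 × 10⁴³ rad/s.
6.85 × 10⁻¹² / 1.855 × 10⁴³ = 3.693 × 10⁻⁵⁵

3.693 × 10⁻⁵⁵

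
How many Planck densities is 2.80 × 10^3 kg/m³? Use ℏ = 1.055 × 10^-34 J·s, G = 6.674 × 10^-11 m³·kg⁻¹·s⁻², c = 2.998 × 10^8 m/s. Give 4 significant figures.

Planck density: ρ_P = c⁵/(ℏG²) = 5.154 × 10^96 kg/m³.
2.80 × 10^3 / 5.154 × 10^96 = 5.433 × 10^-94

5.433 × 10^-94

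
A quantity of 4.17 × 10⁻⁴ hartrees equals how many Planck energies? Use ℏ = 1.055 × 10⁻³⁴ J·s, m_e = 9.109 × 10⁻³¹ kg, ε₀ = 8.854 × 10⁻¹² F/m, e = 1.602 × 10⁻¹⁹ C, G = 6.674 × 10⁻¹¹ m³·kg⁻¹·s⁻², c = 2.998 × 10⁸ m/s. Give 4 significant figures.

9.280 × 10⁻³¹

hartree: E_h = m_e e⁴/(4πε₀ℏ)² = 4.354 × 10⁻¹⁸ J
Planck energy: E_P = √(ℏc⁵/G) = 1.957 × 10⁹ J
4.17 × 10⁻⁴ × 4.354 × 10⁻¹⁸ / 1.957 × 10⁹ = 9.280 × 10⁻³¹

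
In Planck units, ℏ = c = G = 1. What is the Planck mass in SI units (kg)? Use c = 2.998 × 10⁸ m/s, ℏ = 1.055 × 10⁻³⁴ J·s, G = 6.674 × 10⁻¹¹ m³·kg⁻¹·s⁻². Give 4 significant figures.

Dimensional analysis gives m_P = √(ℏc/G).
  = √(4.739 × 10⁻¹⁶)
  = 2.177 × 10⁻⁸ kg

2.177 × 10⁻⁸ kg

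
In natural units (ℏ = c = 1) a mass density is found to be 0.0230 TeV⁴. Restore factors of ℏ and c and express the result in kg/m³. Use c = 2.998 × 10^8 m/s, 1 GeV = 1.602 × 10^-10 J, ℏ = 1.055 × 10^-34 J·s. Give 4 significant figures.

Mass density is [E]/(c²[L]³) = [E]⁴/(ℏ³c⁵).
1 GeV⁴ → 1/(ℏ³c⁵) × (1 GeV in J)⁴ = 2.316 × 10^20 kg/m³.
Convert the energy scale: 0.0230 TeV⁴ = 2.30 × 10^10 GeV⁴.
Result: 2.30 × 10^10 × 2.316 × 10^20 = 5.327 × 10^30 kg/m³.

5.327 × 10^30 kg/m³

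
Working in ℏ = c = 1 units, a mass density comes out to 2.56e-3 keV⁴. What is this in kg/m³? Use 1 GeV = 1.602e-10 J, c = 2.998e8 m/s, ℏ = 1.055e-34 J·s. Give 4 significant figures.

Mass density is [E]/(c²[L]³) = [E]⁴/(ℏ³c⁵).
1 GeV⁴ → 1/(ℏ³c⁵) × (1 GeV in J)⁴ = 2.316e20 kg/m³.
Convert the energy scale: 2.56e-3 keV⁴ = 2.56e-27 GeV⁴.
Result: 2.56e-27 × 2.316e20 = 5.929e-7 kg/m³.

5.929e-7 kg/m³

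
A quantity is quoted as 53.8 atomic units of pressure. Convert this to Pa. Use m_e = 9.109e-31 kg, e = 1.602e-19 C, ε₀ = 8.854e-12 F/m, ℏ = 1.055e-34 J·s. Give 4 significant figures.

1.576e15 Pa

One atomic unit of pressure: P_au = E_h/a₀³ = m_e⁴e¹⁰/((4πε₀)⁵ℏ⁸) = 2.929e13 Pa.
53.8 × 2.929e13 Pa = 1.576e15 Pa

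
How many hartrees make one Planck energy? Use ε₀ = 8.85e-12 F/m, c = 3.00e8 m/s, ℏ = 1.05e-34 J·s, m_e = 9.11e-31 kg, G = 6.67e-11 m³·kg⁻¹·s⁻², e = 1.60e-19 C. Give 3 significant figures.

4.47e26

Planck energy: E_P = √(ℏc⁵/G) = 1.96e9 J
hartree: E_h = m_e e⁴/(4πε₀ℏ)² = 4.38e-18 J
ratio = 1.96e9 / 4.38e-18 = 4.47e26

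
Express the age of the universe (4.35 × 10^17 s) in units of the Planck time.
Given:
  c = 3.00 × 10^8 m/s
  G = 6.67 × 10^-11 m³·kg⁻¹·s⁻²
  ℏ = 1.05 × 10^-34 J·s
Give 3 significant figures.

Planck time: t_P = √(ℏG/c⁵) = 5.37 × 10^-44 s.
4.35 × 10^17 / 5.37 × 10^-44 = 8.10 × 10^60

8.10 × 10^60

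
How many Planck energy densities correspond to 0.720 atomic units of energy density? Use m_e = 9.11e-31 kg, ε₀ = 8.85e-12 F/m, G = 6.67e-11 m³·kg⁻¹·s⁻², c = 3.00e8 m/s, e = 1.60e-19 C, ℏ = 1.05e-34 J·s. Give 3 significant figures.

4.63e-101

atomic unit of energy density: u_au = E_h/a₀³ = m_e⁴e¹⁰/((4πε₀)⁵ℏ⁸) = 3.01e13 J/m³
Planck energy density: u_P = c⁷/(ℏG²) = 4.68e113 J/m³
0.720 × 3.01e13 / 4.68e113 = 4.63e-101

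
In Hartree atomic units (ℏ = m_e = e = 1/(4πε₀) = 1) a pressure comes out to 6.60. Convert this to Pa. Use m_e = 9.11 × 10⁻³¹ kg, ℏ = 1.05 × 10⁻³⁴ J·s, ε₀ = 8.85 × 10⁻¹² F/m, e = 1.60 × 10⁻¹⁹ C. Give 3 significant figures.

1.99 × 10¹⁴ Pa

One atomic unit of pressure: P_au = E_h/a₀³ = m_e⁴e¹⁰/((4πε₀)⁵ℏ⁸) = 3.01 × 10¹³ Pa.
6.60 × 3.01 × 10¹³ Pa = 1.99 × 10¹⁴ Pa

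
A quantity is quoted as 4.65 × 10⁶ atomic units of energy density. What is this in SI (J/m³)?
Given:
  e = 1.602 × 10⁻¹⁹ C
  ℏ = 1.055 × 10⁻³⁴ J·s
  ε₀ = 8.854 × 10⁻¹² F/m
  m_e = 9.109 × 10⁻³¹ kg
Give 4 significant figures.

1.362 × 10²⁰ J/m³

One atomic unit of energy density: u_au = E_h/a₀³ = m_e⁴e¹⁰/((4πε₀)⁵ℏ⁸) = 2.929 × 10¹³ J/m³.
4.65 × 10⁶ × 2.929 × 10¹³ J/m³ = 1.362 × 10²⁰ J/m³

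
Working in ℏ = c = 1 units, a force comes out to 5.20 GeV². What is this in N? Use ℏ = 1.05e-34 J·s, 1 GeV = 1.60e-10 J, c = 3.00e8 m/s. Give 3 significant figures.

4.23e6 N

Force is [E]/[L] = [E]²/(ℏc); restore (ℏc)⁻¹.
1 GeV² → 1/(ℏc) × (1 GeV in J)² = 8.13e5 N.
Result: 5.20 × 8.13e5 = 4.23e6 N.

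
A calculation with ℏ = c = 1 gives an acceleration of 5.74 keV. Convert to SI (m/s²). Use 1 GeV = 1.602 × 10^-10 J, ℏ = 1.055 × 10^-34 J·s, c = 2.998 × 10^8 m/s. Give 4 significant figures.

2.613 × 10^27 m/s²

Acceleration is [L]/[T]² = c·[E]/ℏ.
1 GeV → c/ℏ × (1 GeV in J) = 4.552 × 10^32 m/s².
Convert the energy scale: 5.74 keV = 5.74 × 10^-6 GeV.
Result: 5.74 × 10^-6 × 4.552 × 10^32 = 2.613 × 10^27 m/s².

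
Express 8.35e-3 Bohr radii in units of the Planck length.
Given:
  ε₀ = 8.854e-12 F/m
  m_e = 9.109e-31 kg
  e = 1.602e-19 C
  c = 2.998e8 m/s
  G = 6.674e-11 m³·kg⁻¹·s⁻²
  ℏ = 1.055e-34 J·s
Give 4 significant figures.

2.736e22

Bohr radius: a₀ = 4πε₀ℏ²/(m_e e²) = 5.297e-11 m
Planck length: ℓ_P = √(ℏG/c³) = 1.616e-35 m
8.35e-3 × 5.297e-11 / 1.616e-35 = 2.736e22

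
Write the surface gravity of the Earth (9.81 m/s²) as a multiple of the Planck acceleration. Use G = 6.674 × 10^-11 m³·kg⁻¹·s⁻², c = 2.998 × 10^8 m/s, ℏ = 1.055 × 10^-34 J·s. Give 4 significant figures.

1.764 × 10^-51

Planck acceleration: a_P = √(c⁷/(ℏG)) = 5.560 × 10^51 m/s².
9.81 / 5.560 × 10^51 = 1.764 × 10^-51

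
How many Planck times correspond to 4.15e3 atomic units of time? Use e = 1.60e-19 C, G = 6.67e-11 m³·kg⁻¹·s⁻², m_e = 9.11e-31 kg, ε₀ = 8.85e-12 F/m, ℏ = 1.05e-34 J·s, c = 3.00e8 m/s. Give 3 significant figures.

atomic unit of time: τ_au = (4πε₀)²ℏ³/(m_e e⁴) = 2.40e-17 s
Planck time: t_P = √(ℏG/c⁵) = 5.37e-44 s
4.15e3 × 2.40e-17 / 5.37e-44 = 1.85e30

1.85e30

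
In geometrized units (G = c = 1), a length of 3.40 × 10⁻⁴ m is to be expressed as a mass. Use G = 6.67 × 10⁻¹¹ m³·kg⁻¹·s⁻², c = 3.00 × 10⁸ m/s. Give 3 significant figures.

4.59 × 10²³ kg

Length → mass via c²/G.
3.40 × 10⁻⁴ m × (c²/G) = 4.59 × 10²³ kg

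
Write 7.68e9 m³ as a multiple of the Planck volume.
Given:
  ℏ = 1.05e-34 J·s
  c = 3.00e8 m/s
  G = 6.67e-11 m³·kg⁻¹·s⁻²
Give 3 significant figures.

Planck volume: V_P = (ℏG/c³)^(3/2) = 4.18e-105 m³.
7.68e9 / 4.18e-105 = 1.84e114

1.84e114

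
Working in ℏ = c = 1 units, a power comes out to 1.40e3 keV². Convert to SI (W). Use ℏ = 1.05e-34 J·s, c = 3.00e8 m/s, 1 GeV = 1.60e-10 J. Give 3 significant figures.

3.41e5 W

Power is [E]/[T] = [E]²/ℏ.
1 GeV² → 1/ℏ × (1 GeV in J)² = 2.44e14 W.
Convert the energy scale: 1.40e3 keV² = 1.40e-9 GeV².
Result: 1.40e-9 × 2.44e14 = 3.41e5 W.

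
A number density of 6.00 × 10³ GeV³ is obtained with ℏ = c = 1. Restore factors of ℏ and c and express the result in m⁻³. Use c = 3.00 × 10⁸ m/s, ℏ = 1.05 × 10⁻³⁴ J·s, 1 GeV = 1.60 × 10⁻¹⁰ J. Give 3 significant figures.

7.86 × 10⁵⁰ m⁻³

Number density is [L]⁻³ = [E]³/(ℏc)³.
1 GeV³ → 1/(ℏc)³ × (1 GeV in J)³ = 1.31 × 10⁴⁷ m⁻³.
Result: 6.00 × 10³ × 1.31 × 10⁴⁷ = 7.86 × 10⁵⁰ m⁻³.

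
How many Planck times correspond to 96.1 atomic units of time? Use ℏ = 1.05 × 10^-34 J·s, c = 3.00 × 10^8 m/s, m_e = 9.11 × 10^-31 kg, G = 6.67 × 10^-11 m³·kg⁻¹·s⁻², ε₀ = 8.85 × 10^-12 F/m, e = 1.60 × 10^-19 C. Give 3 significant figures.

atomic unit of time: τ_au = (4πε₀)²ℏ³/(m_e e⁴) = 2.40 × 10^-17 s
Planck time: t_P = √(ℏG/c⁵) = 5.37 × 10^-44 s
96.1 × 2.40 × 10^-17 / 5.37 × 10^-44 = 4.29 × 10^28

4.29 × 10^28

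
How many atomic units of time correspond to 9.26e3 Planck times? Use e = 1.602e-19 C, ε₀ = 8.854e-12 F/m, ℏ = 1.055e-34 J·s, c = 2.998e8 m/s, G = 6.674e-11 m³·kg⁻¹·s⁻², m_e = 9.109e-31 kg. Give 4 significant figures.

Planck time: t_P = √(ℏG/c⁵) = 5.392e-44 s
atomic unit of time: τ_au = (4πε₀)²ℏ³/(m_e e⁴) = 2.423e-17 s
9.26e3 × 5.392e-44 / 2.423e-17 = 2.061e-23

2.061e-23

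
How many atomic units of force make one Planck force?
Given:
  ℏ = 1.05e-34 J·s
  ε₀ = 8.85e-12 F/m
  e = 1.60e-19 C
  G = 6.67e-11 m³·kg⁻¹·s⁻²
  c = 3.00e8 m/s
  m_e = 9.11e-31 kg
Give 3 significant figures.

Planck force: F_P = c⁴/G = 1.21e44 N
atomic unit of force: F_au = E_h/a₀ = m_e²e⁶/((4πε₀)³ℏ⁴) = 8.33e-8 N
ratio = 1.21e44 / 8.33e-8 = 1.46e51

1.46e51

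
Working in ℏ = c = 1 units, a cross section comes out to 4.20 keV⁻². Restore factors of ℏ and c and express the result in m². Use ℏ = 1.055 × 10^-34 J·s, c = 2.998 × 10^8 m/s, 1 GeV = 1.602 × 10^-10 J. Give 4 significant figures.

Area is [L]² = [E]⁻²·(ℏc)²; restore (ℏc)².
1 GeV⁻² → (ℏc)² × (1 GeV in J)⁻² = 3.898 × 10^-32 m².
Convert the energy scale: 4.20 keV⁻² = 4.20 × 10^12 GeV⁻².
Result: 4.20 × 10^12 × 3.898 × 10^-32 = 1.637 × 10^-19 m².

1.637 × 10^-19 m²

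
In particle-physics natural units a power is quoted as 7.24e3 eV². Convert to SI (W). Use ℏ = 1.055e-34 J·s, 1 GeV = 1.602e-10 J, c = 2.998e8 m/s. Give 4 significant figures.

1.761 W

Power is [E]/[T] = [E]²/ℏ.
1 GeV² → 1/ℏ × (1 GeV in J)² = 2.433e14 W.
Convert the energy scale: 7.24e3 eV² = 7.24e-15 GeV².
Result: 7.24e-15 × 2.433e14 = 1.761 W.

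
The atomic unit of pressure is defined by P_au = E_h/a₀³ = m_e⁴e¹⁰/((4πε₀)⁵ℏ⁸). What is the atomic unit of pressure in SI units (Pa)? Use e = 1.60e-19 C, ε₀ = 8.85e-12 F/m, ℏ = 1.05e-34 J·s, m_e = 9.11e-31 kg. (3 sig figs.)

P_au = E_h/a₀³ = m_e⁴e¹⁰/((4πε₀)⁵ℏ⁸)
E_h = 4.38e-18 J
a₀ = 5.26e-11 m
E_h/a₀³ = 3.01e13 Pa

3.01e13 Pa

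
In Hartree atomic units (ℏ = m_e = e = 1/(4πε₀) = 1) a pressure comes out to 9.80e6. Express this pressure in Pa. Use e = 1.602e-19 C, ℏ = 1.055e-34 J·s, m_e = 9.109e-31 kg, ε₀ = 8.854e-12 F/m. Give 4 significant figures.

2.871e20 Pa

One atomic unit of pressure: P_au = E_h/a₀³ = m_e⁴e¹⁰/((4πε₀)⁵ℏ⁸) = 2.929e13 Pa.
9.80e6 × 2.929e13 Pa = 2.871e20 Pa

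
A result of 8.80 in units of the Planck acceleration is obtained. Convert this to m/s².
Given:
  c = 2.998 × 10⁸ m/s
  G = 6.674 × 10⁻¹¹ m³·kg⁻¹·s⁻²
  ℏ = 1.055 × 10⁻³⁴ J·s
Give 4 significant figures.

One Planck acceleration: a_P = √(c⁷/(ℏG)) = 5.560 × 10⁵¹ m/s².
8.80 × 5.560 × 10⁵¹ m/s² = 4.893 × 10⁵² m/s²

4.893 × 10⁵² m/s²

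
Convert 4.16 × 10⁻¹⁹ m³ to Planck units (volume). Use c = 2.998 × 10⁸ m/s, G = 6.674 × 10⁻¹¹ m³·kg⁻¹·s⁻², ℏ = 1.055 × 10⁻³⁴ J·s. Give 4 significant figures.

9.849 × 10⁸⁵

Planck volume: V_P = (ℏG/c³)^(3/2) = 4.224 × 10⁻¹⁰⁵ m³.
4.16 × 10⁻¹⁹ / 4.224 × 10⁻¹⁰⁵ = 9.849 × 10⁸⁵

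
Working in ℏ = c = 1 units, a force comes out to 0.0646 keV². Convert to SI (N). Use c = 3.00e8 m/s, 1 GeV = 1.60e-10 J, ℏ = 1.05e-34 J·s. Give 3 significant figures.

5.25e-8 N

Force is [E]/[L] = [E]²/(ℏc); restore (ℏc)⁻¹.
1 GeV² → 1/(ℏc) × (1 GeV in J)² = 8.13e5 N.
Convert the energy scale: 0.0646 keV² = 6.46e-14 GeV².
Result: 6.46e-14 × 8.13e5 = 5.25e-8 N.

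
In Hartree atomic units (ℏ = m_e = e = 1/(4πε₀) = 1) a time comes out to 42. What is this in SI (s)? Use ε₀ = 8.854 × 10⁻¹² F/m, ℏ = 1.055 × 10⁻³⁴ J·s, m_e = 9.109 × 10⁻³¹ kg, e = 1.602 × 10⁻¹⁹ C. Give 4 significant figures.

1.018 × 10⁻¹⁵ s

One atomic unit of time: τ_au = (4πε₀)²ℏ³/(m_e e⁴) = 2.423 × 10⁻¹⁷ s.
42 × 2.423 × 10⁻¹⁷ s = 1.018 × 10⁻¹⁵ s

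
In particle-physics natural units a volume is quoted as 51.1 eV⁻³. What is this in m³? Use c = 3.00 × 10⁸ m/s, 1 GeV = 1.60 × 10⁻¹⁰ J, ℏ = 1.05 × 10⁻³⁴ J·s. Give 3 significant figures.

3.90 × 10⁻¹⁹ m³

Volume is [L]³ = [E]⁻³·(ℏc)³.
1 GeV⁻³ → (ℏc)³ × (1 GeV in J)⁻³ = 7.63 × 10⁻⁴⁸ m³.
Convert the energy scale: 51.1 eV⁻³ = 5.11 × 10²⁸ GeV⁻³.
Result: 5.11 × 10²⁸ × 7.63 × 10⁻⁴⁸ = 3.90 × 10⁻¹⁹ m³.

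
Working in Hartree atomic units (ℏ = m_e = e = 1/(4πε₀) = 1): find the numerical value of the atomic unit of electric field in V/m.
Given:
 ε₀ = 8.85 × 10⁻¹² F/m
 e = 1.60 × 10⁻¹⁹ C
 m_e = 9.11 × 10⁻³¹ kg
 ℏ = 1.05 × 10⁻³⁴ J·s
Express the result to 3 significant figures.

The unique combination of the constants set to 1 with dimensions of electric field is E_au = E_h/(e a₀) = m_e²e⁵/((4πε₀)³ℏ⁴).
E_h = 4.38 × 10⁻¹⁸ J
a₀ = 5.26 × 10⁻¹¹ m
E_h/(e·a₀) = 5.20 × 10¹¹ V/m

5.20 × 10¹¹ V/m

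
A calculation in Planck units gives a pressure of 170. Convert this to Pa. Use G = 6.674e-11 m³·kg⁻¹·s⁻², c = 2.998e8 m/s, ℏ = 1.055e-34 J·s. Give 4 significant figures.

One Planck pressure: p_P = c⁷/(ℏG²) = 4.632e113 Pa.
170 × 4.632e113 Pa = 7.875e115 Pa

7.875e115 Pa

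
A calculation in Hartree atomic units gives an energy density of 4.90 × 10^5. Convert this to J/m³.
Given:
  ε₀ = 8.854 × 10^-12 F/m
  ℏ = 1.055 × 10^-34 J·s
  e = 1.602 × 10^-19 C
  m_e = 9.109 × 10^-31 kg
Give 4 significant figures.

1.435 × 10^19 J/m³

One atomic unit of energy density: u_au = E_h/a₀³ = m_e⁴e¹⁰/((4πε₀)⁵ℏ⁸) = 2.929 × 10^13 J/m³.
4.90 × 10^5 × 2.929 × 10^13 J/m³ = 1.435 × 10^19 J/m³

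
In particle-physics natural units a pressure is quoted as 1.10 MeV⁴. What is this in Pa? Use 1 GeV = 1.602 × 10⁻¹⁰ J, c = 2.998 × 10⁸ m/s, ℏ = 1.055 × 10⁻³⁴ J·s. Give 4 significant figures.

Pressure is [E]/[L]³ = [E]⁴/(ℏc)³.
1 GeV⁴ → 1/(ℏc)³ × (1 GeV in J)⁴ = 2.082 × 10³⁷ Pa.
Convert the energy scale: 1.10 MeV⁴ = 1.10 × 10⁻¹² GeV⁴.
Result: 1.10 × 10⁻¹² × 2.082 × 10³⁷ = 2.290 × 10²⁵ Pa.

2.290 × 10²⁵ Pa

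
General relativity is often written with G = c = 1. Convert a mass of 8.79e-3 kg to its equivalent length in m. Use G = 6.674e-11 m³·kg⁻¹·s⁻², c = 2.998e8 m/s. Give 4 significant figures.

6.527e-30 m

In G = c = 1 units mass has dimensions of length; the conversion factor is G/c².
8.79e-3 kg × (G/c²) = 6.527e-30 m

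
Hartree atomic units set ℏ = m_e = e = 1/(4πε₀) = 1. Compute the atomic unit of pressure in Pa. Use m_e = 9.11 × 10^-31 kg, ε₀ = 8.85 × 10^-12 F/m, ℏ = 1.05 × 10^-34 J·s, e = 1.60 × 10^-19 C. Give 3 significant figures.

3.01 × 10^13 Pa

From ℏ = m_e = e = 1/(4πε₀) = 1 the pressure scale is P_au = E_h/a₀³ = m_e⁴e¹⁰/((4πε₀)⁵ℏ⁸).
E_h = 4.38 × 10^-18 J
a₀ = 5.26 × 10^-11 m
E_h/a₀³ = 3.01 × 10^13 Pa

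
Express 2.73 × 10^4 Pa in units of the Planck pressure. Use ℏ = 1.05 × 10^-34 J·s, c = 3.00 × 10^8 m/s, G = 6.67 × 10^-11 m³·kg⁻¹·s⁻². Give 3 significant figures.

5.83 × 10^-110

Planck pressure: p_P = c⁷/(ℏG²) = 4.68 × 10^113 Pa.
2.73 × 10^4 / 4.68 × 10^113 = 5.83 × 10^-110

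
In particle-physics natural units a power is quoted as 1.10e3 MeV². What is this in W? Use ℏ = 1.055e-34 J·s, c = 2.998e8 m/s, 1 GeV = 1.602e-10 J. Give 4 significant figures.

Power is [E]/[T] = [E]²/ℏ.
1 GeV² → 1/ℏ × (1 GeV in J)² = 2.433e14 W.
Convert the energy scale: 1.10e3 MeV² = 1.10e-3 GeV².
Result: 1.10e-3 × 2.433e14 = 2.676e11 W.

2.676e11 W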